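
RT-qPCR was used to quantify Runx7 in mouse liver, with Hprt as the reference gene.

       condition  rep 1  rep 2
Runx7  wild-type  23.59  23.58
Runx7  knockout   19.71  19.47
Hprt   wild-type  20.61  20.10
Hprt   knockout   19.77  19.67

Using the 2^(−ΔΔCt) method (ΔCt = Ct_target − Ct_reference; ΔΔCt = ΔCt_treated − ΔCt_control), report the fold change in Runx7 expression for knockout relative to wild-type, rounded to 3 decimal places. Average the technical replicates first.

Mean Ct: Runx7 wild-type 23.585; Runx7 knockout 19.590; Hprt wild-type 20.355; Hprt knockout 19.720
ΔCt(wild-type) = 23.585 − 20.355 = 3.230
ΔCt(knockout) = 19.590 − 19.720 = -0.130
ΔΔCt = -0.130 − 3.230 = -3.360
Fold change = 2^(−(-3.360)) = 2^3.360 = 10.2674

10.267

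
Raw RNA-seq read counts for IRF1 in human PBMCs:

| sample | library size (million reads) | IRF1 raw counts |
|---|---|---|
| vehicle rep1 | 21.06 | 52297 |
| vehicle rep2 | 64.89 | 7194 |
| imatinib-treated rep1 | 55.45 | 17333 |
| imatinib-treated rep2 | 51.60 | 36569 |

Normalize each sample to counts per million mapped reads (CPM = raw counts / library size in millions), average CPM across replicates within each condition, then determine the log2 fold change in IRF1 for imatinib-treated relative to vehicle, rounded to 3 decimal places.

-1.345

CPM(vehicle rep1) = 52297 / 21.06 = 2483.2384
CPM(vehicle rep2) = 7194 / 64.89 = 110.8645
CPM(imatinib-treated rep1) = 17333 / 55.45 = 312.5879
CPM(imatinib-treated rep2) = 36569 / 51.60 = 708.7016
mean CPM(vehicle) = 1297.0515; mean CPM(imatinib-treated) = 510.6447
Fold change = 510.6447 / 1297.0515 = 0.39370
log2(0.39370) = -1.3448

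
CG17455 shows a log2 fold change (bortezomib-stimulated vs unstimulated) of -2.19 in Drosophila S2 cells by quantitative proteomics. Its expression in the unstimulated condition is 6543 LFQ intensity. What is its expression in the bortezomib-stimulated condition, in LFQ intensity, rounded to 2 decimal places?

Fold change = 2^(-2.19) = 0.2192
bortezomib-stimulated expression = 6543 × 0.2192 = 1433.91

1433.91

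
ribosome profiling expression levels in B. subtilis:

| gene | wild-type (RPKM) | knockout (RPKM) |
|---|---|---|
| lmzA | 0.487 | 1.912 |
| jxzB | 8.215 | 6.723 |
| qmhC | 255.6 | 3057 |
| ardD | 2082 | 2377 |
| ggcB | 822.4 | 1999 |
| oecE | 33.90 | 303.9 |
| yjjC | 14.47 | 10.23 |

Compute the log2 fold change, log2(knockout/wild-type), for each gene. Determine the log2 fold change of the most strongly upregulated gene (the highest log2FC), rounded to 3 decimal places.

log2(1.912/0.487) = 1.973  (lmzA)
log2(6.723/8.215) = -0.289  (jxzB)
log2(3057/255.6) = 3.580  (qmhC)
log2(2377/2082) = 0.191  (ardD)
log2(1999/822.4) = 1.281  (ggcB)
log2(303.9/33.90) = 3.164  (oecE)
log2(10.23/14.47) = -0.500  (yjjC)
qmhC is most strongly upregulated.

3.580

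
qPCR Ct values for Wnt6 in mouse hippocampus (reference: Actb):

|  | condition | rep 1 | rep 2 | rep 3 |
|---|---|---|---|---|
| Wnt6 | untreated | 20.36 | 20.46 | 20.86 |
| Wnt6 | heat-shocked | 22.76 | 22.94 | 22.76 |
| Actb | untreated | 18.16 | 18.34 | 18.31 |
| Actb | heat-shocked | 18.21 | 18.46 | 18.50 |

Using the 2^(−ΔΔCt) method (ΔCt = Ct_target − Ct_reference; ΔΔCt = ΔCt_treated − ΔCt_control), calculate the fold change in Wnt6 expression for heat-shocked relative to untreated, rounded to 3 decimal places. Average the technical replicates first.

0.227

Mean Ct: Wnt6 untreated 20.560; Wnt6 heat-shocked 22.820; Actb untreated 18.270; Actb heat-shocked 18.390
ΔCt(untreated) = 20.560 − 18.270 = 2.290
ΔCt(heat-shocked) = 22.820 − 18.390 = 4.430
ΔΔCt = 4.430 − 2.290 = 2.140
Fold change = 2^(−2.140) = 0.2269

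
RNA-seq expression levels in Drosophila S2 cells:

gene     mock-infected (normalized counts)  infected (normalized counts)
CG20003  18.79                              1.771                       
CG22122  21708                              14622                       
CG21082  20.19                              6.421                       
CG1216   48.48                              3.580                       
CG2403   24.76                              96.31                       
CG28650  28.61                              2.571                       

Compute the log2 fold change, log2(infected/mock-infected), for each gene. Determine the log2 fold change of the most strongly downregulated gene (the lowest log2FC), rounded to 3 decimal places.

log2(1.771/18.79) = -3.407  (CG20003)
log2(14622/21708) = -0.570  (CG22122)
log2(6.421/20.19) = -1.653  (CG21082)
log2(3.580/48.48) = -3.759  (CG1216)
log2(96.31/24.76) = 1.960  (CG2403)
log2(2.571/28.61) = -3.476  (CG28650)
CG1216 is most strongly downregulated.

-3.759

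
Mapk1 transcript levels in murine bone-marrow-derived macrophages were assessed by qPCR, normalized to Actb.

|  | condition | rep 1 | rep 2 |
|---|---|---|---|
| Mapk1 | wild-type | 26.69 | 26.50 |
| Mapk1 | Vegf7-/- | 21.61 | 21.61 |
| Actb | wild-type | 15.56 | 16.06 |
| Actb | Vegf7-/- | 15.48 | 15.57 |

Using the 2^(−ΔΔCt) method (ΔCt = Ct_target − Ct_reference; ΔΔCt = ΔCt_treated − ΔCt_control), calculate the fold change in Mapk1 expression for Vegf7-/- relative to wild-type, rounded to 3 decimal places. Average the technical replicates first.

25.992

Mean Ct: Mapk1 wild-type 26.595; Mapk1 Vegf7-/- 21.610; Actb wild-type 15.810; Actb Vegf7-/- 15.525
ΔCt(wild-type) = 26.595 − 15.810 = 10.785
ΔCt(Vegf7-/-) = 21.610 − 15.525 = 6.085
ΔΔCt = 6.085 − 10.785 = -4.700
Fold change = 2^(−(-4.700)) = 2^4.700 = 25.9921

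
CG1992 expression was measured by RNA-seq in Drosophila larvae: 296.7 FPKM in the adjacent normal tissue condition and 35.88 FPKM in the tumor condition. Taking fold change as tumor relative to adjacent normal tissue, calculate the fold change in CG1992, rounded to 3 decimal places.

Fold change = 35.88 / 296.7 = 0.1209
CG1992 is downregulated.

0.121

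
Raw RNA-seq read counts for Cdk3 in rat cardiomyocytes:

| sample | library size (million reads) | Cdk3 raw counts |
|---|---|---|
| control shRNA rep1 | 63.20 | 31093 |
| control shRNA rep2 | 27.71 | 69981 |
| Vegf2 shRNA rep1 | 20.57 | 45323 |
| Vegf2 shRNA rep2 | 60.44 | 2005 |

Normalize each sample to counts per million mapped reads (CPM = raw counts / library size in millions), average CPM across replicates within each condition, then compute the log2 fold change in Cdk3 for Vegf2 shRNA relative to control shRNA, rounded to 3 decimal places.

-0.432

CPM(control shRNA rep1) = 31093 / 63.20 = 491.9778
CPM(control shRNA rep2) = 69981 / 27.71 = 2525.4782
CPM(Vegf2 shRNA rep1) = 45323 / 20.57 = 2203.3544
CPM(Vegf2 shRNA rep2) = 2005 / 60.44 = 33.1734
mean CPM(control shRNA) = 1508.7280; mean CPM(Vegf2 shRNA) = 1118.2639
Fold change = 1118.2639 / 1508.7280 = 0.74120
log2(0.74120) = -0.4321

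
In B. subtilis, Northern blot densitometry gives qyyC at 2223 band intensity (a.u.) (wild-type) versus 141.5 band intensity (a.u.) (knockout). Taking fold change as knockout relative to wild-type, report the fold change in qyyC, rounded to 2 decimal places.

0.06

Fold change = 141.5 / 2223 = 0.064
qyyC is downregulated.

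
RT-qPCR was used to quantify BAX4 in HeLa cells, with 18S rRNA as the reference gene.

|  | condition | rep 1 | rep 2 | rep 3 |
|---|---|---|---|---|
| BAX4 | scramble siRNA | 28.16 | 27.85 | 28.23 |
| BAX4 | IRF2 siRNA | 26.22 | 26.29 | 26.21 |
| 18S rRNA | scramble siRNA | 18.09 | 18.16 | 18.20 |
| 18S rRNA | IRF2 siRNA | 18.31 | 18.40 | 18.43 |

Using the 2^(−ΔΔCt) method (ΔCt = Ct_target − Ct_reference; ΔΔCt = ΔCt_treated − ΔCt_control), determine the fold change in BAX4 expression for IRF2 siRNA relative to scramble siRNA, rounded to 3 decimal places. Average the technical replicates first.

4.199

Mean Ct: BAX4 scramble siRNA 28.080; BAX4 IRF2 siRNA 26.240; 18S rRNA scramble siRNA 18.150; 18S rRNA IRF2 siRNA 18.380
ΔCt(scramble siRNA) = 28.080 − 18.150 = 9.930
ΔCt(IRF2 siRNA) = 26.240 − 18.380 = 7.860
ΔΔCt = 7.860 − 9.930 = -2.070
Fold change = 2^(−(-2.070)) = 2^2.070 = 4.1989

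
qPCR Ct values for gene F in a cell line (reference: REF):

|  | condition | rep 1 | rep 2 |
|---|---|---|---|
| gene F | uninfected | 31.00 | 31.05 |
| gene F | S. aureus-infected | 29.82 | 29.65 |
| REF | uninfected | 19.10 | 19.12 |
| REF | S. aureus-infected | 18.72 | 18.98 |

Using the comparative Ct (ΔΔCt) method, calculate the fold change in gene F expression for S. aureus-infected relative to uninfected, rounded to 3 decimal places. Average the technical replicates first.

2.042

Mean Ct: gene F uninfected 31.025; gene F S. aureus-infected 29.735; REF uninfected 19.110; REF S. aureus-infected 18.850
ΔCt(uninfected) = 31.025 − 19.110 = 11.915
ΔCt(S. aureus-infected) = 29.735 − 18.850 = 10.885
ΔΔCt = 10.885 − 11.915 = -1.030
Fold change = 2^(−(-1.030)) = 2^1.030 = 2.0420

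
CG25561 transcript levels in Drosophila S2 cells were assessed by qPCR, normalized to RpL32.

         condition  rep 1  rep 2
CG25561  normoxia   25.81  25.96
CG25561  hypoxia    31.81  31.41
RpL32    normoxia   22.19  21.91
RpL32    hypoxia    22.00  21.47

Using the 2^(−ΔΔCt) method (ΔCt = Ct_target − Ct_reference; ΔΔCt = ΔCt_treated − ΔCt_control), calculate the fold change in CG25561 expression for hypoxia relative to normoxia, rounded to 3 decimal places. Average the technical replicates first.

0.015

Mean Ct: CG25561 normoxia 25.885; CG25561 hypoxia 31.610; RpL32 normoxia 22.050; RpL32 hypoxia 21.735
ΔCt(normoxia) = 25.885 − 22.050 = 3.835
ΔCt(hypoxia) = 31.610 − 21.735 = 9.875
ΔΔCt = 9.875 − 3.835 = 6.040
Fold change = 2^(−6.040) = 0.0152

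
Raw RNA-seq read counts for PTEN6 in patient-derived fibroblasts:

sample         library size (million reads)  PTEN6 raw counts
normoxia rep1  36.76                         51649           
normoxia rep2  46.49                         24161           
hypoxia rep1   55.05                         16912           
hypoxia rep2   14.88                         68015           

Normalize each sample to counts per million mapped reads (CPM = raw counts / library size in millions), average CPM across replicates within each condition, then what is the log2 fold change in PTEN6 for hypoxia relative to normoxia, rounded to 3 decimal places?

CPM(normoxia rep1) = 51649 / 36.76 = 1405.0326
CPM(normoxia rep2) = 24161 / 46.49 = 519.7032
CPM(hypoxia rep1) = 16912 / 55.05 = 307.2116
CPM(hypoxia rep2) = 68015 / 14.88 = 4570.9005
mean CPM(normoxia) = 962.3679; mean CPM(hypoxia) = 2439.0561
Fold change = 2439.0561 / 962.3679 = 2.53443
log2(2.53443) = 1.3417

1.342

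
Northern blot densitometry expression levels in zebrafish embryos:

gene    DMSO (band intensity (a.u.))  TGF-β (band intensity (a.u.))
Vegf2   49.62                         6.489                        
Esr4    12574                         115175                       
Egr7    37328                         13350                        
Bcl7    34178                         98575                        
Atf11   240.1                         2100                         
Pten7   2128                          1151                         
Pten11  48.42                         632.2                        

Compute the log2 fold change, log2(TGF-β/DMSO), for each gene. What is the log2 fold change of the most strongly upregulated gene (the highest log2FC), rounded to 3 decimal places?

3.707

log2(6.489/49.62) = -2.935  (Vegf2)
log2(115175/12574) = 3.195  (Esr4)
log2(13350/37328) = -1.483  (Egr7)
log2(98575/34178) = 1.528  (Bcl7)
log2(2100/240.1) = 3.129  (Atf11)
log2(1151/2128) = -0.887  (Pten7)
log2(632.2/48.42) = 3.707  (Pten11)
Pten11 is most strongly upregulated.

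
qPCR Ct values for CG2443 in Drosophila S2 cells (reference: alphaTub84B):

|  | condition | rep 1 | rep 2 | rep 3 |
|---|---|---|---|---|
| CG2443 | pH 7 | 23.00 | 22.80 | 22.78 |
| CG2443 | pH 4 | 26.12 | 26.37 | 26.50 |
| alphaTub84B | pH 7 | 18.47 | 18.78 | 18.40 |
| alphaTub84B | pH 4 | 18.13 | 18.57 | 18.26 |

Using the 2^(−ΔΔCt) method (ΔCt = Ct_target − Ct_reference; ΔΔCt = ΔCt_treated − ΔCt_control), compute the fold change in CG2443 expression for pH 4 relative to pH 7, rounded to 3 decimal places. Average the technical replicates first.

Mean Ct: CG2443 pH 7 22.860; CG2443 pH 4 26.330; alphaTub84B pH 7 18.550; alphaTub84B pH 4 18.320
ΔCt(pH 7) = 22.860 − 18.550 = 4.310
ΔCt(pH 4) = 26.330 − 18.320 = 8.010
ΔΔCt = 8.010 − 4.310 = 3.700
Fold change = 2^(−3.700) = 0.0769

0.077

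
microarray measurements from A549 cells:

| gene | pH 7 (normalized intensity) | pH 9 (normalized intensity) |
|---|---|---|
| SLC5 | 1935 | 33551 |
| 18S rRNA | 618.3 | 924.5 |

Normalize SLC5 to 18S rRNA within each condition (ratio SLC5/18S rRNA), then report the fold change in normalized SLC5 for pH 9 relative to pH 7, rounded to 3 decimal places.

11.596

SLC5/18S rRNA (pH 7) = 1935 / 618.3 = 3.1295
SLC5/18S rRNA (pH 9) = 33551 / 924.5 = 36.291
Fold change = 36.291 / 3.1295 = 11.5962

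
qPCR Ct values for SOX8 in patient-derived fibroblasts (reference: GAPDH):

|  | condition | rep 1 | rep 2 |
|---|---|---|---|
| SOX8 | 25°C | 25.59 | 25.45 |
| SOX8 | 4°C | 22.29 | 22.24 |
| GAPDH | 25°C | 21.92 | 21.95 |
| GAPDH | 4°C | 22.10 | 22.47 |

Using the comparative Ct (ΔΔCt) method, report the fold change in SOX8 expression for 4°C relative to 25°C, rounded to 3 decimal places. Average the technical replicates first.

Mean Ct: SOX8 25°C 25.520; SOX8 4°C 22.265; GAPDH 25°C 21.935; GAPDH 4°C 22.285
ΔCt(25°C) = 25.520 − 21.935 = 3.585
ΔCt(4°C) = 22.265 − 22.285 = -0.020
ΔΔCt = -0.020 − 3.585 = -3.605
Fold change = 2^(−(-3.605)) = 2^3.605 = 12.1678

12.168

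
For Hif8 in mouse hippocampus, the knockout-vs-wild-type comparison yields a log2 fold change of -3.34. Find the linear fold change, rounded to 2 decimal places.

Fold change = 2^(-3.34) = 0.099
That is, Hif8 drops to 9.9% of the wild-type level.

0.10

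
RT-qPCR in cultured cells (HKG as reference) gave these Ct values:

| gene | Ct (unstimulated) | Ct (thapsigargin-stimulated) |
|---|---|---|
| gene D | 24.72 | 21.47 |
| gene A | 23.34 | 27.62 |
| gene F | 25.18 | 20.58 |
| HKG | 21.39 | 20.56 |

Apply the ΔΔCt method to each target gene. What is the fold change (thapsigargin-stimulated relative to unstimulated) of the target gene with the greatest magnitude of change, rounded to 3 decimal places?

0.029

gene D: ΔΔCt = (21.47−20.56) − (24.72−21.39) = 0.91 − 3.33 = -2.42; fold change = 2^2.42 = 5.352
gene A: ΔΔCt = (27.62−20.56) − (23.34−21.39) = 7.06 − 1.95 = 5.11; fold change = 2^-5.11 = 0.029
gene F: ΔΔCt = (20.58−20.56) − (25.18−21.39) = 0.02 − 3.79 = -3.77; fold change = 2^3.77 = 13.642
gene A has the largest |ΔΔCt| = 5.11.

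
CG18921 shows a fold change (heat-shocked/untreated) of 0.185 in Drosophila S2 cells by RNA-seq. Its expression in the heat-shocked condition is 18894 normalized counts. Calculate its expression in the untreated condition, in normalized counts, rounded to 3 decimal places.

untreated expression = 18894 / 0.185 = 102129.730

102129.730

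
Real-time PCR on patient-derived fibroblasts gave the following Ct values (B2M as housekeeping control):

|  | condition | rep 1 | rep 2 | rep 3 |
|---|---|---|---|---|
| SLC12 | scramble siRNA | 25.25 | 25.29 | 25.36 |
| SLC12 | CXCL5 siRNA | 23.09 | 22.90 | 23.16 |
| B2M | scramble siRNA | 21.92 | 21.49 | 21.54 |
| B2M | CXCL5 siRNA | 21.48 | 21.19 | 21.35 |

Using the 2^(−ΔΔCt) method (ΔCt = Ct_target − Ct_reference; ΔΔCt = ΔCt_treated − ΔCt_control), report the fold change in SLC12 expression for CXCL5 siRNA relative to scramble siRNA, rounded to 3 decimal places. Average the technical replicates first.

Mean Ct: SLC12 scramble siRNA 25.300; SLC12 CXCL5 siRNA 23.050; B2M scramble siRNA 21.650; B2M CXCL5 siRNA 21.340
ΔCt(scramble siRNA) = 25.300 − 21.650 = 3.650
ΔCt(CXCL5 siRNA) = 23.050 − 21.340 = 1.710
ΔΔCt = 1.710 − 3.650 = -1.940
Fold change = 2^(−(-1.940)) = 2^1.940 = 3.8371

3.837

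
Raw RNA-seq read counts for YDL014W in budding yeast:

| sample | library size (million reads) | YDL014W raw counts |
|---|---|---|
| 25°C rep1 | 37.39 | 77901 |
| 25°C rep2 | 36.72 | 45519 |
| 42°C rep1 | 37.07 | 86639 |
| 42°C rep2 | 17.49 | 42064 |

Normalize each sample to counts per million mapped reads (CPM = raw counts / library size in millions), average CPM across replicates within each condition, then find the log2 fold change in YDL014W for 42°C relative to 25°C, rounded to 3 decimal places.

0.513

CPM(25°C rep1) = 77901 / 37.39 = 2083.4715
CPM(25°C rep2) = 45519 / 36.72 = 1239.6242
CPM(42°C rep1) = 86639 / 37.07 = 2337.1729
CPM(42°C rep2) = 42064 / 17.49 = 2405.0314
mean CPM(25°C) = 1661.5478; mean CPM(42°C) = 2371.1022
Fold change = 2371.1022 / 1661.5478 = 1.42704
log2(1.42704) = 0.5130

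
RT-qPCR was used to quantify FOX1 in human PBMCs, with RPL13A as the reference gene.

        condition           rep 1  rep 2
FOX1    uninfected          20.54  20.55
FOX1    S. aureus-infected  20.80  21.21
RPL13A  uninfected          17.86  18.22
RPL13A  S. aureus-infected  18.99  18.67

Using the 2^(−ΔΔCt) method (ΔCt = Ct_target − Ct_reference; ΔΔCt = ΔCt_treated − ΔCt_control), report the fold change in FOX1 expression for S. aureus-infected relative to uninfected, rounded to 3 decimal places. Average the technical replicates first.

1.257

Mean Ct: FOX1 uninfected 20.545; FOX1 S. aureus-infected 21.005; RPL13A uninfected 18.040; RPL13A S. aureus-infected 18.830
ΔCt(uninfected) = 20.545 − 18.040 = 2.505
ΔCt(S. aureus-infected) = 21.005 − 18.830 = 2.175
ΔΔCt = 2.175 − 2.505 = -0.330
Fold change = 2^(−(-0.330)) = 2^0.330 = 1.2570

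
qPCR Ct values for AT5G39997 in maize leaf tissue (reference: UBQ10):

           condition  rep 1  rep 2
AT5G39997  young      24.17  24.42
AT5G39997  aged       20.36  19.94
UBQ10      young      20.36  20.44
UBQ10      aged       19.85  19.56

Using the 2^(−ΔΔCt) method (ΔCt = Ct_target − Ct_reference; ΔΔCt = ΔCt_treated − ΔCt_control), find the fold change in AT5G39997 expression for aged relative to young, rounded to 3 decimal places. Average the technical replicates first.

10.928

Mean Ct: AT5G39997 young 24.295; AT5G39997 aged 20.150; UBQ10 young 20.400; UBQ10 aged 19.705
ΔCt(young) = 24.295 − 20.400 = 3.895
ΔCt(aged) = 20.150 − 19.705 = 0.445
ΔΔCt = 0.445 − 3.895 = -3.450
Fold change = 2^(−(-3.450)) = 2^3.450 = 10.9283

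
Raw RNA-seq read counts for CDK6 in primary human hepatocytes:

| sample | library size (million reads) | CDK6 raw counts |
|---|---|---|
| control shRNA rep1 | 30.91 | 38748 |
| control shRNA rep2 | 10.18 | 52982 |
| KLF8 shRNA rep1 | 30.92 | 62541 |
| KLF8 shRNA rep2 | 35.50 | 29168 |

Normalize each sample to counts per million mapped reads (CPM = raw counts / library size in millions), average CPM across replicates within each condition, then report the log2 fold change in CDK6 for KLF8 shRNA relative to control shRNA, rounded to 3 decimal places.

-1.183

CPM(control shRNA rep1) = 38748 / 30.91 = 1253.5749
CPM(control shRNA rep2) = 52982 / 10.18 = 5204.5187
CPM(KLF8 shRNA rep1) = 62541 / 30.92 = 2022.6714
CPM(KLF8 shRNA rep2) = 29168 / 35.50 = 821.6338
mean CPM(control shRNA) = 3229.0468; mean CPM(KLF8 shRNA) = 1422.1526
Fold change = 1422.1526 / 3229.0468 = 0.44042
log2(0.44042) = -1.1830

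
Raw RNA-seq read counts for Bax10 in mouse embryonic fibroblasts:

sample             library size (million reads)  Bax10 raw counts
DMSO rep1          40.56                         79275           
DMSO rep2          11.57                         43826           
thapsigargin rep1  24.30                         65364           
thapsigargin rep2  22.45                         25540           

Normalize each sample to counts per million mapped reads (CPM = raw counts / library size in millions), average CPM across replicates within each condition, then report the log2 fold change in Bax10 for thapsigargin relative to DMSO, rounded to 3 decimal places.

CPM(DMSO rep1) = 79275 / 40.56 = 1954.5118
CPM(DMSO rep2) = 43826 / 11.57 = 3787.8997
CPM(thapsigargin rep1) = 65364 / 24.30 = 2689.8765
CPM(thapsigargin rep2) = 25540 / 22.45 = 1137.6392
mean CPM(DMSO) = 2871.2058; mean CPM(thapsigargin) = 1913.7579
Fold change = 1913.7579 / 2871.2058 = 0.66653
log2(0.66653) = -0.5852

-0.585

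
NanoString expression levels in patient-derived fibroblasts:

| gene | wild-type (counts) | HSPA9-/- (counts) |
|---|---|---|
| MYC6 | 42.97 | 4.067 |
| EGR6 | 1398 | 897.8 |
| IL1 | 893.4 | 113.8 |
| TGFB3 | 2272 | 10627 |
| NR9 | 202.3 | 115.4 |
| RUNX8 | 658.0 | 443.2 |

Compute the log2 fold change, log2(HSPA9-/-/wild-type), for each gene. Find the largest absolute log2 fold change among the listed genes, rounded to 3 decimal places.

3.401

log2(4.067/42.97) = -3.401  (MYC6)
log2(897.8/1398) = -0.639  (EGR6)
log2(113.8/893.4) = -2.973  (IL1)
log2(10627/2272) = 2.226  (TGFB3)
log2(115.4/202.3) = -0.810  (NR9)
log2(443.2/658.0) = -0.570  (RUNX8)
The largest magnitude belongs to MYC6.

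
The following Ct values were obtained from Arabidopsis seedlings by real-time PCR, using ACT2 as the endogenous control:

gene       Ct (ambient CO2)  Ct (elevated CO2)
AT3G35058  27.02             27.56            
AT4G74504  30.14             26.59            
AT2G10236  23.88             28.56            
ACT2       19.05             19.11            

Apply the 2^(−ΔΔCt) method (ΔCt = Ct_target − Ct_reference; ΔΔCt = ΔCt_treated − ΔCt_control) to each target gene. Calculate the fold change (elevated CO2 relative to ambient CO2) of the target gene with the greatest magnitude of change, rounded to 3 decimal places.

0.041

AT3G35058: ΔΔCt = (27.56−19.11) − (27.02−19.05) = 8.45 − 7.97 = 0.48; fold change = 2^-0.48 = 0.717
AT4G74504: ΔΔCt = (26.59−19.11) − (30.14−19.05) = 7.48 − 11.09 = -3.61; fold change = 2^3.61 = 12.210
AT2G10236: ΔΔCt = (28.56−19.11) − (23.88−19.05) = 9.45 − 4.83 = 4.62; fold change = 2^-4.62 = 0.041
AT2G10236 has the largest |ΔΔCt| = 4.62.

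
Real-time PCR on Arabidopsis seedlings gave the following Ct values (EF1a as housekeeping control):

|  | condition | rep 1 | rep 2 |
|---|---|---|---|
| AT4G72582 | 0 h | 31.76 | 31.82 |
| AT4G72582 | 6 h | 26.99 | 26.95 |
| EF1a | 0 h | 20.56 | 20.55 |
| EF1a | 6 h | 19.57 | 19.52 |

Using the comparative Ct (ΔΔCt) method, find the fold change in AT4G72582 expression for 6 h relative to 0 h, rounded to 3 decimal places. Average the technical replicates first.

Mean Ct: AT4G72582 0 h 31.790; AT4G72582 6 h 26.970; EF1a 0 h 20.555; EF1a 6 h 19.545
ΔCt(0 h) = 31.790 − 20.555 = 11.235
ΔCt(6 h) = 26.970 − 19.545 = 7.425
ΔΔCt = 7.425 − 11.235 = -3.810
Fold change = 2^(−(-3.810)) = 2^3.810 = 14.0257

14.026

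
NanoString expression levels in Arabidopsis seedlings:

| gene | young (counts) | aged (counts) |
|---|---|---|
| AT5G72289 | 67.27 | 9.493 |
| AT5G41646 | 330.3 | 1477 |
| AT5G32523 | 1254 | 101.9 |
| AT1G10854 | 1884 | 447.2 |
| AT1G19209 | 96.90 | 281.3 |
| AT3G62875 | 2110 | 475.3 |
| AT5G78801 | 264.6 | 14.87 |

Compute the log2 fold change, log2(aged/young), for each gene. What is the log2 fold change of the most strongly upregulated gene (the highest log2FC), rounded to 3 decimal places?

2.161

log2(9.493/67.27) = -2.825  (AT5G72289)
log2(1477/330.3) = 2.161  (AT5G41646)
log2(101.9/1254) = -3.621  (AT5G32523)
log2(447.2/1884) = -2.075  (AT1G10854)
log2(281.3/96.90) = 1.538  (AT1G19209)
log2(475.3/2110) = -2.150  (AT3G62875)
log2(14.87/264.6) = -4.153  (AT5G78801)
AT5G41646 is most strongly upregulated.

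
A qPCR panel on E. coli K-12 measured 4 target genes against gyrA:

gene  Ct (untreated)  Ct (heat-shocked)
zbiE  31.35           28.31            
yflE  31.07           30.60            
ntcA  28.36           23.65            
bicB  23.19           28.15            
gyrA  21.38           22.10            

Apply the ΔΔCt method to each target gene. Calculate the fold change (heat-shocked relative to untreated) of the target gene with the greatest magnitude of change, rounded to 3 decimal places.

43.111

zbiE: ΔΔCt = (28.31−22.10) − (31.35−21.38) = 6.21 − 9.97 = -3.76; fold change = 2^3.76 = 13.548
yflE: ΔΔCt = (30.60−22.10) − (31.07−21.38) = 8.50 − 9.69 = -1.19; fold change = 2^1.19 = 2.282
ntcA: ΔΔCt = (23.65−22.10) − (28.36−21.38) = 1.55 − 6.98 = -5.43; fold change = 2^5.43 = 43.111
bicB: ΔΔCt = (28.15−22.10) − (23.19−21.38) = 6.05 − 1.81 = 4.24; fold change = 2^-4.24 = 0.053
ntcA has the largest |ΔΔCt| = 5.43.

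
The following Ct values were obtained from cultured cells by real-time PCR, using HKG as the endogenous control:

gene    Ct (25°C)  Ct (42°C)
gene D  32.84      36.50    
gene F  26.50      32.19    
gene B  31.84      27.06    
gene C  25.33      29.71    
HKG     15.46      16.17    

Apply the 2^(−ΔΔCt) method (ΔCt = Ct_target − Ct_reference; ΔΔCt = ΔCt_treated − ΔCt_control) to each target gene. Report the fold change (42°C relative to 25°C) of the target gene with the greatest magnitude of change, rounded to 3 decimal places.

gene D: ΔΔCt = (36.50−16.17) − (32.84−15.46) = 20.33 − 17.38 = 2.95; fold change = 2^-2.95 = 0.129
gene F: ΔΔCt = (32.19−16.17) − (26.50−15.46) = 16.02 − 11.04 = 4.98; fold change = 2^-4.98 = 0.032
gene B: ΔΔCt = (27.06−16.17) − (31.84−15.46) = 10.89 − 16.38 = -5.49; fold change = 2^5.49 = 44.942
gene C: ΔΔCt = (29.71−16.17) − (25.33−15.46) = 13.54 − 9.87 = 3.67; fold change = 2^-3.67 = 0.079
gene B has the largest |ΔΔCt| = 5.49.

44.942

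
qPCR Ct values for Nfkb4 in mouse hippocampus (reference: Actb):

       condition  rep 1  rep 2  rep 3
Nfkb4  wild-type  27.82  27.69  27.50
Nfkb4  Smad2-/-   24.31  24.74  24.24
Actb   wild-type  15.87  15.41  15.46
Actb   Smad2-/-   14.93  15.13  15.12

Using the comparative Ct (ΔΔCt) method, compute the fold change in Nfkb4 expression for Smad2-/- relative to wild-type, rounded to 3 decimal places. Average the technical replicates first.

Mean Ct: Nfkb4 wild-type 27.670; Nfkb4 Smad2-/- 24.430; Actb wild-type 15.580; Actb Smad2-/- 15.060
ΔCt(wild-type) = 27.670 − 15.580 = 12.090
ΔCt(Smad2-/-) = 24.430 − 15.060 = 9.370
ΔΔCt = 9.370 − 12.090 = -2.720
Fold change = 2^(−(-2.720)) = 2^2.720 = 6.5887

6.589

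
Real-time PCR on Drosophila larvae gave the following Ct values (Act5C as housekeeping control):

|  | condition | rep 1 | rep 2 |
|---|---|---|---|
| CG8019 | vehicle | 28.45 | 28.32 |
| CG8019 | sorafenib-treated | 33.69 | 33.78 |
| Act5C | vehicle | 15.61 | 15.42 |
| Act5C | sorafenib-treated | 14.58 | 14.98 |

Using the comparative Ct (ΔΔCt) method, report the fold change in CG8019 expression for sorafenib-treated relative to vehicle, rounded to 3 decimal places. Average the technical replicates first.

0.015

Mean Ct: CG8019 vehicle 28.385; CG8019 sorafenib-treated 33.735; Act5C vehicle 15.515; Act5C sorafenib-treated 14.780
ΔCt(vehicle) = 28.385 − 15.515 = 12.870
ΔCt(sorafenib-treated) = 33.735 − 14.780 = 18.955
ΔΔCt = 18.955 − 12.870 = 6.085
Fold change = 2^(−6.085) = 0.0147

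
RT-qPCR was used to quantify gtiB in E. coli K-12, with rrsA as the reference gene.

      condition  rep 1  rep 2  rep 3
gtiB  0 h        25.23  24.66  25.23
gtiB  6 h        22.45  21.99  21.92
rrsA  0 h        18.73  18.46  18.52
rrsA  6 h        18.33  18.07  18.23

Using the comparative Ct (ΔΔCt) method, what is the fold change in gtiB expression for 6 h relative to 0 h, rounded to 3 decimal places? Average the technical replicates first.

5.897

Mean Ct: gtiB 0 h 25.040; gtiB 6 h 22.120; rrsA 0 h 18.570; rrsA 6 h 18.210
ΔCt(0 h) = 25.040 − 18.570 = 6.470
ΔCt(6 h) = 22.120 − 18.210 = 3.910
ΔΔCt = 3.910 − 6.470 = -2.560
Fold change = 2^(−(-2.560)) = 2^2.560 = 5.8971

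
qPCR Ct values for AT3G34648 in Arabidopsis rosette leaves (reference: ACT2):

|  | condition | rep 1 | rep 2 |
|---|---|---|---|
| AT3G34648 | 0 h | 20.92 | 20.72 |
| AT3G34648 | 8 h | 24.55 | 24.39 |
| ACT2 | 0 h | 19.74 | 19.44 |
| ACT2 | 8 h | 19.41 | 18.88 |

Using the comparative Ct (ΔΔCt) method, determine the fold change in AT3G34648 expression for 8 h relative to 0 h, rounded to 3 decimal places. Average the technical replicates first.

0.059

Mean Ct: AT3G34648 0 h 20.820; AT3G34648 8 h 24.470; ACT2 0 h 19.590; ACT2 8 h 19.145
ΔCt(0 h) = 20.820 − 19.590 = 1.230
ΔCt(8 h) = 24.470 − 19.145 = 5.325
ΔΔCt = 5.325 − 1.230 = 4.095
Fold change = 2^(−4.095) = 0.0585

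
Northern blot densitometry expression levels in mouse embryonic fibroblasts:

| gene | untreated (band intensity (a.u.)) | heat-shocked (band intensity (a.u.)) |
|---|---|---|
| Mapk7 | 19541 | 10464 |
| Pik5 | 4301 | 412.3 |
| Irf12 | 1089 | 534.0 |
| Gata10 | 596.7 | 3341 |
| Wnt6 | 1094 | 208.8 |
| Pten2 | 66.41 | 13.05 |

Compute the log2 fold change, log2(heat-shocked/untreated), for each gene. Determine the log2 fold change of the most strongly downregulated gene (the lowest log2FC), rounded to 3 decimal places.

log2(10464/19541) = -0.901  (Mapk7)
log2(412.3/4301) = -3.383  (Pik5)
log2(534.0/1089) = -1.028  (Irf12)
log2(3341/596.7) = 2.485  (Gata10)
log2(208.8/1094) = -2.389  (Wnt6)
log2(13.05/66.41) = -2.347  (Pten2)
Pik5 is most strongly downregulated.

-3.383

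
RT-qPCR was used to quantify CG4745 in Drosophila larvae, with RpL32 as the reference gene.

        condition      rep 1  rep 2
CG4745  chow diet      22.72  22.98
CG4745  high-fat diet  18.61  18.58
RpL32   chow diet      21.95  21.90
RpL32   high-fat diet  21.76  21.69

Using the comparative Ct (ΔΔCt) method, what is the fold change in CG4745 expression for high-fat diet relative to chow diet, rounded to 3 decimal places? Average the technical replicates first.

Mean Ct: CG4745 chow diet 22.850; CG4745 high-fat diet 18.595; RpL32 chow diet 21.925; RpL32 high-fat diet 21.725
ΔCt(chow diet) = 22.850 − 21.925 = 0.925
ΔCt(high-fat diet) = 18.595 − 21.725 = -3.130
ΔΔCt = -3.130 − 0.925 = -4.055
Fold change = 2^(−(-4.055)) = 2^4.055 = 16.6217

16.622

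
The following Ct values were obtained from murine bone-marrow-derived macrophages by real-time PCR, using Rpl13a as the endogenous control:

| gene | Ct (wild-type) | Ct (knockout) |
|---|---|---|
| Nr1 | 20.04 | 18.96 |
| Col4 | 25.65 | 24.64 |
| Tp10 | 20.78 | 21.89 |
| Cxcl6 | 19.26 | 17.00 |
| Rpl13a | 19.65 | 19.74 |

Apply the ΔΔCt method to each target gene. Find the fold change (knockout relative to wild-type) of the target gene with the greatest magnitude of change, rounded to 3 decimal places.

Nr1: ΔΔCt = (18.96−19.74) − (20.04−19.65) = -0.78 − 0.39 = -1.17; fold change = 2^1.17 = 2.250
Col4: ΔΔCt = (24.64−19.74) − (25.65−19.65) = 4.90 − 6.00 = -1.10; fold change = 2^1.10 = 2.144
Tp10: ΔΔCt = (21.89−19.74) − (20.78−19.65) = 2.15 − 1.13 = 1.02; fold change = 2^-1.02 = 0.493
Cxcl6: ΔΔCt = (17.00−19.74) − (19.26−19.65) = -2.74 − (-0.39) = -2.35; fold change = 2^2.35 = 5.098
Cxcl6 has the largest |ΔΔCt| = 2.35.

5.098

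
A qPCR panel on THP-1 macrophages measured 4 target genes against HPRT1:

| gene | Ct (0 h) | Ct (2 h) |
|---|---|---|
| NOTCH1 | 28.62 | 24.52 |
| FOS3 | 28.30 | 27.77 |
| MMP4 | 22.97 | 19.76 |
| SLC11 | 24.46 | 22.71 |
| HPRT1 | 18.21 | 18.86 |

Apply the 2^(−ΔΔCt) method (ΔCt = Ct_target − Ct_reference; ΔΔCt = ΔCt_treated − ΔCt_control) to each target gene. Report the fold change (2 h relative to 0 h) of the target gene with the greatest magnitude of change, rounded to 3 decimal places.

NOTCH1: ΔΔCt = (24.52−18.86) − (28.62−18.21) = 5.66 − 10.41 = -4.75; fold change = 2^4.75 = 26.909
FOS3: ΔΔCt = (27.77−18.86) − (28.30−18.21) = 8.91 − 10.09 = -1.18; fold change = 2^1.18 = 2.266
MMP4: ΔΔCt = (19.76−18.86) − (22.97−18.21) = 0.90 − 4.76 = -3.86; fold change = 2^3.86 = 14.520
SLC11: ΔΔCt = (22.71−18.86) − (24.46−18.21) = 3.85 − 6.25 = -2.40; fold change = 2^2.40 = 5.278
NOTCH1 has the largest |ΔΔCt| = 4.75.

26.909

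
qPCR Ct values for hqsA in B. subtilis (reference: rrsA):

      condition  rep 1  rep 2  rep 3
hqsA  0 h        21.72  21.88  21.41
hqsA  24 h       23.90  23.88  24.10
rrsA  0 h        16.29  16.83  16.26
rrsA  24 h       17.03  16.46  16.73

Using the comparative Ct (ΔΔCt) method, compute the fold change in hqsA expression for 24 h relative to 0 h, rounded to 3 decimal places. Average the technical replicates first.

Mean Ct: hqsA 0 h 21.670; hqsA 24 h 23.960; rrsA 0 h 16.460; rrsA 24 h 16.740
ΔCt(0 h) = 21.670 − 16.460 = 5.210
ΔCt(24 h) = 23.960 − 16.740 = 7.220
ΔΔCt = 7.220 − 5.210 = 2.010
Fold change = 2^(−2.010) = 0.2483

0.248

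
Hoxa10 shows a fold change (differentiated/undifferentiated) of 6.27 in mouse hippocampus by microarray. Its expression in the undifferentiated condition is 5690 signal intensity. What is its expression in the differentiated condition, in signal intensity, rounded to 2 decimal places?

35676.30

differentiated expression = 5690 × 6.27 = 35676.30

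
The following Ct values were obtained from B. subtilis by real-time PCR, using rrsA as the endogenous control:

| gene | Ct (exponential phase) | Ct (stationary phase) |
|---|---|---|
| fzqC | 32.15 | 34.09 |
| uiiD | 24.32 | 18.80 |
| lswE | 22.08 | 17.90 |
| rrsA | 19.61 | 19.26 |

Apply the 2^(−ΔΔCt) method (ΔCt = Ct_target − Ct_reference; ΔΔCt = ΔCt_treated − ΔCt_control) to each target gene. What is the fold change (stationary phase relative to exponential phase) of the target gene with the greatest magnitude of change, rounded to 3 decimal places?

fzqC: ΔΔCt = (34.09−19.26) − (32.15−19.61) = 14.83 − 12.54 = 2.29; fold change = 2^-2.29 = 0.204
uiiD: ΔΔCt = (18.80−19.26) − (24.32−19.61) = -0.46 − 4.71 = -5.17; fold change = 2^5.17 = 36.002
lswE: ΔΔCt = (17.90−19.26) − (22.08−19.61) = -1.36 − 2.47 = -3.83; fold change = 2^3.83 = 14.221
uiiD has the largest |ΔΔCt| = 5.17.

36.002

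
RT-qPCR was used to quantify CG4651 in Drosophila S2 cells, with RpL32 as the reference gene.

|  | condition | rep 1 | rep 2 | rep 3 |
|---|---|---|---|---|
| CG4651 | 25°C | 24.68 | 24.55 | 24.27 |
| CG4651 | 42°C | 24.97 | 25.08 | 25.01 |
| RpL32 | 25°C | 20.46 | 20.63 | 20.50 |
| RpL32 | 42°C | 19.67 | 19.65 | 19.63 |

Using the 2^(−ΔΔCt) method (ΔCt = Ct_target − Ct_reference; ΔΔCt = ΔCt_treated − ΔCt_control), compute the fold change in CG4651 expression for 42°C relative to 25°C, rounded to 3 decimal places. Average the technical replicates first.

0.379

Mean Ct: CG4651 25°C 24.500; CG4651 42°C 25.020; RpL32 25°C 20.530; RpL32 42°C 19.650
ΔCt(25°C) = 24.500 − 20.530 = 3.970
ΔCt(42°C) = 25.020 − 19.650 = 5.370
ΔΔCt = 5.370 − 3.970 = 1.400
Fold change = 2^(−1.400) = 0.3789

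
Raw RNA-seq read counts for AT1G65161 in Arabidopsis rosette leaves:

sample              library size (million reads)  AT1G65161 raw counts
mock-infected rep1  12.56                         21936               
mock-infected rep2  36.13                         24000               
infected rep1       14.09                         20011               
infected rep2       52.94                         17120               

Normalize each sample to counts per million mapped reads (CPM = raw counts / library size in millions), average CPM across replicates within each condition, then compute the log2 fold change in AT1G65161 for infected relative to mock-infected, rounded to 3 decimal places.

-0.467

CPM(mock-infected rep1) = 21936 / 12.56 = 1746.4968
CPM(mock-infected rep2) = 24000 / 36.13 = 664.2679
CPM(infected rep1) = 20011 / 14.09 = 1420.2271
CPM(infected rep2) = 17120 / 52.94 = 323.3850
mean CPM(mock-infected) = 1205.3824; mean CPM(infected) = 871.8060
Fold change = 871.8060 / 1205.3824 = 0.72326
log2(0.72326) = -0.4674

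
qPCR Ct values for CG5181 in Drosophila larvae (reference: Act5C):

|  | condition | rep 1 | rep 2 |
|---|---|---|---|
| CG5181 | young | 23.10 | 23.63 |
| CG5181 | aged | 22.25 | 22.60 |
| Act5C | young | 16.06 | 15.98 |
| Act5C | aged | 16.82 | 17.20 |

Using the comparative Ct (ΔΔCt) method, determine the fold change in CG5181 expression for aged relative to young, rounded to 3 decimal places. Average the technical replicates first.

3.811

Mean Ct: CG5181 young 23.365; CG5181 aged 22.425; Act5C young 16.020; Act5C aged 17.010
ΔCt(young) = 23.365 − 16.020 = 7.345
ΔCt(aged) = 22.425 − 17.010 = 5.415
ΔΔCt = 5.415 − 7.345 = -1.930
Fold change = 2^(−(-1.930)) = 2^1.930 = 3.8106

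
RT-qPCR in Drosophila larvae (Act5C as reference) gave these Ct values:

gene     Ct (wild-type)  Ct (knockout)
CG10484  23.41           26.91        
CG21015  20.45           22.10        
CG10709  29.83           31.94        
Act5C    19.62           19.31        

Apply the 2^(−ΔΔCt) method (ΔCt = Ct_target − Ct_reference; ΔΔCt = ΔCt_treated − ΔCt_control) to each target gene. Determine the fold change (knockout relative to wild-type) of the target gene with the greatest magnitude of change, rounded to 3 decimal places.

0.071

CG10484: ΔΔCt = (26.91−19.31) − (23.41−19.62) = 7.60 − 3.79 = 3.81; fold change = 2^-3.81 = 0.071
CG21015: ΔΔCt = (22.10−19.31) − (20.45−19.62) = 2.79 − 0.83 = 1.96; fold change = 2^-1.96 = 0.257
CG10709: ΔΔCt = (31.94−19.31) − (29.83−19.62) = 12.63 − 10.21 = 2.42; fold change = 2^-2.42 = 0.187
CG10484 has the largest |ΔΔCt| = 3.81.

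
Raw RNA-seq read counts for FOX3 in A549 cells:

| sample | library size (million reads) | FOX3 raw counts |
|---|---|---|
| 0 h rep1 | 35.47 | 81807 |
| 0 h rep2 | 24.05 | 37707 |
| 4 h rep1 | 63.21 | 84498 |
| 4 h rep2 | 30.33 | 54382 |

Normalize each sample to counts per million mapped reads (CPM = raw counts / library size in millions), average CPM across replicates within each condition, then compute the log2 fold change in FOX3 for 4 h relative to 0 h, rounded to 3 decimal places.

CPM(0 h rep1) = 81807 / 35.47 = 2306.3716
CPM(0 h rep2) = 37707 / 24.05 = 1567.8586
CPM(4 h rep1) = 84498 / 63.21 = 1336.7822
CPM(4 h rep2) = 54382 / 30.33 = 1793.0102
mean CPM(0 h) = 1937.1151; mean CPM(4 h) = 1564.8962
Fold change = 1564.8962 / 1937.1151 = 0.80785
log2(0.80785) = -0.3078

-0.308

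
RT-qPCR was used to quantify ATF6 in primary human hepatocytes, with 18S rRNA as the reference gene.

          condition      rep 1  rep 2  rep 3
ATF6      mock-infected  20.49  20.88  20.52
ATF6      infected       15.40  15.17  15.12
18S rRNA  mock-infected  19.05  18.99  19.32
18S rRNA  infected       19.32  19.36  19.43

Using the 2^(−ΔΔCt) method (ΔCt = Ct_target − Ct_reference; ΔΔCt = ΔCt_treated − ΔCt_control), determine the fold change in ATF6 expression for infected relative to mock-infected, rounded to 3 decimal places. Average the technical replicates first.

Mean Ct: ATF6 mock-infected 20.630; ATF6 infected 15.230; 18S rRNA mock-infected 19.120; 18S rRNA infected 19.370
ΔCt(mock-infected) = 20.630 − 19.120 = 1.510
ΔCt(infected) = 15.230 − 19.370 = -4.140
ΔΔCt = -4.140 − 1.510 = -5.650
Fold change = 2^(−(-5.650)) = 2^5.650 = 50.2134

50.213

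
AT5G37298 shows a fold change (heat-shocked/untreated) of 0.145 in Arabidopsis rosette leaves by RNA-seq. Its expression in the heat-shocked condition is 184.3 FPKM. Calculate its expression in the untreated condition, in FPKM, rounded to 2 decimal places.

1271.03

untreated expression = 184.3 / 0.145 = 1271.03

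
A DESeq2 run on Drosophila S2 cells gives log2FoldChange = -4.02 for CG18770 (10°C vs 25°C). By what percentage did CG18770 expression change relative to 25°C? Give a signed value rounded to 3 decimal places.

Fold change = 2^(-4.02) = 0.0616
Percent change = (FC − 1) × 100% = (0.0616 − 1) × 100 = -93.836%

-93.836%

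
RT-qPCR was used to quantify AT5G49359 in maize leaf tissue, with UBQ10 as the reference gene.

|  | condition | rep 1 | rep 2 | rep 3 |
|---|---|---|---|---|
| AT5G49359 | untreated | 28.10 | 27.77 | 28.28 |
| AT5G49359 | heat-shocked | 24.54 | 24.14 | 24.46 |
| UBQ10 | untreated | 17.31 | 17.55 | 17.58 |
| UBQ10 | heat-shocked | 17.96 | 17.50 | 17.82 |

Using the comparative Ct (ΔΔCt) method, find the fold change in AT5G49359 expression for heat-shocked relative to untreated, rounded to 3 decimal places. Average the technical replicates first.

Mean Ct: AT5G49359 untreated 28.050; AT5G49359 heat-shocked 24.380; UBQ10 untreated 17.480; UBQ10 heat-shocked 17.760
ΔCt(untreated) = 28.050 − 17.480 = 10.570
ΔCt(heat-shocked) = 24.380 − 17.760 = 6.620
ΔΔCt = 6.620 − 10.570 = -3.950
Fold change = 2^(−(-3.950)) = 2^3.950 = 15.4550

15.455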